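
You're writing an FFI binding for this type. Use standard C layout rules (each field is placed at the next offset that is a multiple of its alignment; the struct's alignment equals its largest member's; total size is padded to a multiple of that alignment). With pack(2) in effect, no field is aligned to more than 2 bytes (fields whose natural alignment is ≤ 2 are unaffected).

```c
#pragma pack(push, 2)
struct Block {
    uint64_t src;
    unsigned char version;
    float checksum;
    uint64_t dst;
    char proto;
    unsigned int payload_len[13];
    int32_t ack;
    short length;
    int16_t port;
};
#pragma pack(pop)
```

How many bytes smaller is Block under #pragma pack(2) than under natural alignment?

4

natural layout:
  @0: src [8B, align 8] → 8
  @8: version [1B, align 1] → 9
  +3 pad (align 4)
  @12: checksum [4B, align 4] → 16
  @16: dst [8B, align 8] → 24
  @24: proto [1B, align 1] → 25
  +3 pad (align 4)
  @28: payload_len [52B, align 4] → 80
  @80: ack [4B, align 4] → 84
  @84: length [2B, align 2] → 86
  @86: port [2B, align 2] → 88
  size 88, align 8
packed(2) layout:
  @0: src [8B, align 2] → 8
  @8: version [1B, align 1] → 9
  +1 pad (align 2)
  @10: checksum [4B, align 2] → 14
  @14: dst [8B, align 2] → 22
  @22: proto [1B, align 1] → 23
  +1 pad (align 2)
  @24: payload_len [52B, align 2] → 76
  @76: ack [4B, align 2] → 80
  @80: length [2B, align 2] → 82
  @82: port [2B, align 2] → 84
  size 84, align 2
88 − 84 = 4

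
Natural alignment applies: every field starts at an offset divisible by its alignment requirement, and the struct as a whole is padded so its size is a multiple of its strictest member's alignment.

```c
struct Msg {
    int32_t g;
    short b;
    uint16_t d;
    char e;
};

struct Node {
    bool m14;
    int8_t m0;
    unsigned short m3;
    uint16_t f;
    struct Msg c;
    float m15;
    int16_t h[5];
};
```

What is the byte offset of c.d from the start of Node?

Msg: g at 0 (size 4, align 4) → ends 4; b at 4 (size 2, align 2) → ends 6; d at 6 (size 2, align 2) → ends 8; e at 8 (size 1, align 1) → ends 9; tail pad 3 to reach multiple of 4; total 12 bytes, alignment 4
m14 at 0 (size 1, align 1) → ends 1
m0 at 1 (size 1, align 1) → ends 2
m3 at 2 (size 2, align 2) → ends 4
f at 4 (size 2, align 2) → ends 6
pad 2 to align 4 for c
c at 8 (size 12, align 4) → ends 20
within Msg: d at 6
8 + 6 = 14

14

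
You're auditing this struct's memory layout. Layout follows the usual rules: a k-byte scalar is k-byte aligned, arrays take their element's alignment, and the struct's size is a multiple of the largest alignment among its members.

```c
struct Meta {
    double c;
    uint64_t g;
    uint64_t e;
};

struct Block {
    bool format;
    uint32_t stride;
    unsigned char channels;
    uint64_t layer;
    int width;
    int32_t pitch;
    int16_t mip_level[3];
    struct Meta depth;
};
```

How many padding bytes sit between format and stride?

3

Meta: 0..8  c  (8B, 8-aligned); 8..16  g  (8B, 8-aligned); 16..24  e  (8B, 8-aligned); sizeof = 24, alignof = 8
0..1  format  (1B, 1-aligned)
1..4  -- padding (3B)
4..8  stride  (4B, 4-aligned)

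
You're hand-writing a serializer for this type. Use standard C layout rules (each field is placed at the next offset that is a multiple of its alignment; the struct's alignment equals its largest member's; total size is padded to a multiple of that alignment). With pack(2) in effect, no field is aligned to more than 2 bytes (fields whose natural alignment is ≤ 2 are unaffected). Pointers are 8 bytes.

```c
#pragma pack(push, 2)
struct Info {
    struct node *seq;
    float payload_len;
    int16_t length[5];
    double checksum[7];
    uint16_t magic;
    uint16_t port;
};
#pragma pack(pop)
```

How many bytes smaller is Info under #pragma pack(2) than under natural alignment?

natural layout:
  @0: seq [8B, align 8] → 8
  @8: payload_len [4B, align 4] → 12
  @12: length [10B, align 2] → 22
  +2 pad (align 8)
  @24: checksum [56B, align 8] → 80
  @80: magic [2B, align 2] → 82
  @82: port [2B, align 2] → 84
  +4 tail pad (align 8)
  size 88, align 8
packed(2) layout:
  @0: seq [8B, align 2] → 8
  @8: payload_len [4B, align 2] → 12
  @12: length [10B, align 2] → 22
  @22: checksum [56B, align 2] → 78
  @78: magic [2B, align 2] → 80
  @80: port [2B, align 2] → 82
  size 82, align 2
88 − 82 = 6

6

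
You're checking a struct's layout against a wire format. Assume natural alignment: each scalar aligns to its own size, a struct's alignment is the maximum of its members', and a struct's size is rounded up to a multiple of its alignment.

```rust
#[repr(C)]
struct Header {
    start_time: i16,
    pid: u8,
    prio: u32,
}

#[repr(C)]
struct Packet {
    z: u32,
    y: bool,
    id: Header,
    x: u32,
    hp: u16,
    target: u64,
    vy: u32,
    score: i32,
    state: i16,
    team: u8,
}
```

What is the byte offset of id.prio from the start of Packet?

Header: @0: start_time [2B, align 2] → 2; @2: pid [1B, align 1] → 3; +1 pad (align 4); @4: prio [4B, align 4] → 8; size 8, align 4
@0: z [4B, align 4] → 4
@4: y [1B, align 1] → 5
+3 pad (align 4)
@8: id [8B, align 4] → 16
within Header: prio at 4
8 + 4 = 12

12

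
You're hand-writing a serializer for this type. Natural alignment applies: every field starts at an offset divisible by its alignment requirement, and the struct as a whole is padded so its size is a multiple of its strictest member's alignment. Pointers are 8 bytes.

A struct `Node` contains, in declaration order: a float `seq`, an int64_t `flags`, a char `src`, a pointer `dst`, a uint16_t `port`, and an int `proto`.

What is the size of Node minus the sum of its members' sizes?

13

@0: seq [4B, align 4] → 4
+4 pad (align 8)
@8: flags [8B, align 8] → 16
@16: src [1B, align 1] → 17
+7 pad (align 8)
@24: dst [8B, align 8] → 32
@32: port [2B, align 2] → 34
+2 pad (align 4)
@36: proto [4B, align 4] → 40
size 40, align 8
data bytes 27, size 40 → padding 13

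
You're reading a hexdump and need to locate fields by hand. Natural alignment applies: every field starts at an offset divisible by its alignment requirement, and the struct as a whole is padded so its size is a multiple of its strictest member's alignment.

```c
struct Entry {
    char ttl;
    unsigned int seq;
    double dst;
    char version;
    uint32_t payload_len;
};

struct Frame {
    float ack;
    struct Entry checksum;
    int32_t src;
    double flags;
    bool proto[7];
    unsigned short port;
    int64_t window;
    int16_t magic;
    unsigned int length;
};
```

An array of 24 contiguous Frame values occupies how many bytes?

Entry: ttl at 0 (size 1, align 1) → ends 1; pad 3 to align 4 for seq; seq at 4 (size 4, align 4) → ends 8; dst at 8 (size 8, align 8) → ends 16; version at 16 (size 1, align 1) → ends 17; pad 3 to align 4 for payload_len; payload_len at 20 (size 4, align 4) → ends 24; total 24 bytes, alignment 8
ack at 0 (size 4, align 4) → ends 4
pad 4 to align 8 for checksum
checksum at 8 (size 24, align 8) → ends 32
src at 32 (size 4, align 4) → ends 36
pad 4 to align 8 for flags
flags at 40 (size 8, align 8) → ends 48
proto at 48 (size 7, align 1) → ends 55
pad 1 to align 2 for port
port at 56 (size 2, align 2) → ends 58
pad 6 to align 8 for window
window at 64 (size 8, align 8) → ends 72
magic at 72 (size 2, align 2) → ends 74
pad 2 to align 4 for length
length at 76 (size 4, align 4) → ends 80
total 80 bytes, alignment 8
array of 24: 24 × 80 = 1920

1920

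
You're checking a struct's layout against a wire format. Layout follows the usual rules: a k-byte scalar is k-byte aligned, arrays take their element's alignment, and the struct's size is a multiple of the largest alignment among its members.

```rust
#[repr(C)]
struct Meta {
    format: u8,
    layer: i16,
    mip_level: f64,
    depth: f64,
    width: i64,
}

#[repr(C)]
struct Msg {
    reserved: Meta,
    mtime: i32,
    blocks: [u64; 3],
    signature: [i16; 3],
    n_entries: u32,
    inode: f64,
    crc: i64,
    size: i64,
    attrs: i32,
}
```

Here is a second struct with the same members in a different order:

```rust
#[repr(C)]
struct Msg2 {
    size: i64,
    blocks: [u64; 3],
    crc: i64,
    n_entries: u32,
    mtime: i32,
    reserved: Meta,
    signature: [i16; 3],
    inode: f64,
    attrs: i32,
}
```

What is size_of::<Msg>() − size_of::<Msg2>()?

Meta: format at 0 (size 1, align 1) → ends 1; pad 1 to align 2 for layer; layer at 2 (size 2, align 2) → ends 4; pad 4 to align 8 for mip_level; mip_level at 8 (size 8, align 8) → ends 16; depth at 16 (size 8, align 8) → ends 24; width at 24 (size 8, align 8) → ends 32; total 32 bytes, alignment 8
reserved at 0 (size 32, align 8) → ends 32
mtime at 32 (size 4, align 4) → ends 36
pad 4 to align 8 for blocks
blocks at 40 (size 24, align 8) → ends 64
signature at 64 (size 6, align 2) → ends 70
pad 2 to align 4 for n_entries
n_entries at 72 (size 4, align 4) → ends 76
pad 4 to align 8 for inode
inode at 80 (size 8, align 8) → ends 88
crc at 88 (size 8, align 8) → ends 96
size at 96 (size 8, align 8) → ends 104
attrs at 104 (size 4, align 4) → ends 108
tail pad 4 to reach multiple of 8
total 112 bytes, alignment 8
— Msg2 —
size at 0 (size 8, align 8) → ends 8
blocks at 8 (size 24, align 8) → ends 32
crc at 32 (size 8, align 8) → ends 40
n_entries at 40 (size 4, align 4) → ends 44
mtime at 44 (size 4, align 4) → ends 48
reserved at 48 (size 32, align 8) → ends 80
signature at 80 (size 6, align 2) → ends 86
pad 2 to align 8 for inode
inode at 88 (size 8, align 8) → ends 96
attrs at 96 (size 4, align 4) → ends 100
tail pad 4 to reach multiple of 8
total 104 bytes, alignment 8
112 − 104 = 8

8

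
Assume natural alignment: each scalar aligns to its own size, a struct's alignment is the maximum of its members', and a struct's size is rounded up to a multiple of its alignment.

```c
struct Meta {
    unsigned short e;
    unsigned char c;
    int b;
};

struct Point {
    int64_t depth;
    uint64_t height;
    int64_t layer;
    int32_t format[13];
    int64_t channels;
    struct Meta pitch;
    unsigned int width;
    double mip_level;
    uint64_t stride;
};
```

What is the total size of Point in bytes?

120 bytes

Meta: 0..2  e  (2B, 2-aligned); 2..3  c  (1B, 1-aligned); 3..4  -- padding (1B); 4..8  b  (4B, 4-aligned); sizeof = 8, alignof = 4
0..8  depth  (8B, 8-aligned)
8..16  height  (8B, 8-aligned)
16..24  layer  (8B, 8-aligned)
24..76  format  (52B, 4-aligned)
76..80  -- padding (4B)
80..88  channels  (8B, 8-aligned)
88..96  pitch  (8B, 4-aligned)
96..100  width  (4B, 4-aligned)
100..104  -- padding (4B)
104..112  mip_level  (8B, 8-aligned)
112..120  stride  (8B, 8-aligned)
sizeof = 120, alignof = 8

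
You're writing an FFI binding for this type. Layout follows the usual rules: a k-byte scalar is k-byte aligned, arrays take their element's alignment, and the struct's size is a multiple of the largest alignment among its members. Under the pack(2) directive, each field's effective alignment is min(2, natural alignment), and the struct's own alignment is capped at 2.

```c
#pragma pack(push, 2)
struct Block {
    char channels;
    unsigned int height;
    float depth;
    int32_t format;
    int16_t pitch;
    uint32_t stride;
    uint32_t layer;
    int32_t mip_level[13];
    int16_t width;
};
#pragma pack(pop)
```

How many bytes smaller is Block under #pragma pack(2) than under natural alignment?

natural layout:
  @0: channels [1B, align 1] → 1
  +3 pad (align 4)
  @4: height [4B, align 4] → 8
  @8: depth [4B, align 4] → 12
  @12: format [4B, align 4] → 16
  @16: pitch [2B, align 2] → 18
  +2 pad (align 4)
  @20: stride [4B, align 4] → 24
  @24: layer [4B, align 4] → 28
  @28: mip_level [52B, align 4] → 80
  @80: width [2B, align 2] → 82
  +2 tail pad (align 4)
  size 84, align 4
packed(2) layout:
  @0: channels [1B, align 1] → 1
  +1 pad (align 2)
  @2: height [4B, align 2] → 6
  @6: depth [4B, align 2] → 10
  @10: format [4B, align 2] → 14
  @14: pitch [2B, align 2] → 16
  @16: stride [4B, align 2] → 20
  @20: layer [4B, align 2] → 24
  @24: mip_level [52B, align 2] → 76
  @76: width [2B, align 2] → 78
  size 78, align 2
84 − 78 = 6

6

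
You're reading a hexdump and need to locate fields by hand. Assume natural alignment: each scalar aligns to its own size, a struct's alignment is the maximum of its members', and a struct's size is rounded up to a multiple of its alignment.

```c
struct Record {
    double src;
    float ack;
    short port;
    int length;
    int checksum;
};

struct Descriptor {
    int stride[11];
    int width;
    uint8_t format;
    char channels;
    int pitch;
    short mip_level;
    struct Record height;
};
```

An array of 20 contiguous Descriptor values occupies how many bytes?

1760

Record: src at 0 (size 8, align 8) → ends 8; ack at 8 (size 4, align 4) → ends 12; port at 12 (size 2, align 2) → ends 14; pad 2 to align 4 for length; length at 16 (size 4, align 4) → ends 20; checksum at 20 (size 4, align 4) → ends 24; total 24 bytes, alignment 8
stride at 0 (size 44, align 4) → ends 44
width at 44 (size 4, align 4) → ends 48
format at 48 (size 1, align 1) → ends 49
channels at 49 (size 1, align 1) → ends 50
pad 2 to align 4 for pitch
pitch at 52 (size 4, align 4) → ends 56
mip_level at 56 (size 2, align 2) → ends 58
pad 6 to align 8 for height
height at 64 (size 24, align 8) → ends 88
total 88 bytes, alignment 8
array of 20: 20 × 88 = 1760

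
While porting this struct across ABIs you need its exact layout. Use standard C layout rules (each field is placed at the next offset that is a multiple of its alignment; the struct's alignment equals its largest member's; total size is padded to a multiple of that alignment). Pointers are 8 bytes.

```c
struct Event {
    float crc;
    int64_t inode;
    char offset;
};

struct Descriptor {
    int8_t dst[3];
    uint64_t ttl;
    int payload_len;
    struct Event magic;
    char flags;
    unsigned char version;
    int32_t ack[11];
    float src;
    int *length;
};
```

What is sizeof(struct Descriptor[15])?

Event: @0: crc [4B, align 4] → 4; +4 pad (align 8); @8: inode [8B, align 8] → 16; @16: offset [1B, align 1] → 17; +7 tail pad (align 8); size 24, align 8
@0: dst [3B, align 1] → 3
+5 pad (align 8)
@8: ttl [8B, align 8] → 16
@16: payload_len [4B, align 4] → 20
+4 pad (align 8)
@24: magic [24B, align 8] → 48
@48: flags [1B, align 1] → 49
@49: version [1B, align 1] → 50
+2 pad (align 4)
@52: ack [44B, align 4] → 96
@96: src [4B, align 4] → 100
+4 pad (align 8)
@104: length [8B, align 8] → 112
size 112, align 8
array of 15: 15 × 112 = 1680

1680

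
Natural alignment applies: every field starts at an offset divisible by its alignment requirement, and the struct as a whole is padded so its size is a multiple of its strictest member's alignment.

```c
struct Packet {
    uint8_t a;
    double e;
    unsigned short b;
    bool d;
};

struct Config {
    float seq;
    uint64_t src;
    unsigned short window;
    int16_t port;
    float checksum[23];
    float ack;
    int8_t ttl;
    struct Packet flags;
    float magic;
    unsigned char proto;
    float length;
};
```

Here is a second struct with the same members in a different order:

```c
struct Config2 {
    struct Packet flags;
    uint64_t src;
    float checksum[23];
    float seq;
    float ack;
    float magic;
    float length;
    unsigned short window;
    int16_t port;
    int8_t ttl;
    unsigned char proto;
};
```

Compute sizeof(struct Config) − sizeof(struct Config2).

Packet: 0..1  a  (1B, 1-aligned); 1..8  -- padding (7B); 8..16  e  (8B, 8-aligned); 16..18  b  (2B, 2-aligned); 18..19  d  (1B, 1-aligned); 19..24  -- tail padding (5B); sizeof = 24, alignof = 8
0..4  seq  (4B, 4-aligned)
4..8  -- padding (4B)
8..16  src  (8B, 8-aligned)
16..18  window  (2B, 2-aligned)
18..20  port  (2B, 2-aligned)
20..112  checksum  (92B, 4-aligned)
112..116  ack  (4B, 4-aligned)
116..117  ttl  (1B, 1-aligned)
117..120  -- padding (3B)
120..144  flags  (24B, 8-aligned)
144..148  magic  (4B, 4-aligned)
148..149  proto  (1B, 1-aligned)
149..152  -- padding (3B)
152..156  length  (4B, 4-aligned)
156..160  -- tail padding (4B)
sizeof = 160, alignof = 8
— Config2 —
0..24  flags  (24B, 8-aligned)
24..32  src  (8B, 8-aligned)
32..124  checksum  (92B, 4-aligned)
124..128  seq  (4B, 4-aligned)
128..132  ack  (4B, 4-aligned)
132..136  magic  (4B, 4-aligned)
136..140  length  (4B, 4-aligned)
140..142  window  (2B, 2-aligned)
142..144  port  (2B, 2-aligned)
144..145  ttl  (1B, 1-aligned)
145..146  proto  (1B, 1-aligned)
146..152  -- tail padding (6B)
sizeof = 152, alignof = 8
160 − 152 = 8

8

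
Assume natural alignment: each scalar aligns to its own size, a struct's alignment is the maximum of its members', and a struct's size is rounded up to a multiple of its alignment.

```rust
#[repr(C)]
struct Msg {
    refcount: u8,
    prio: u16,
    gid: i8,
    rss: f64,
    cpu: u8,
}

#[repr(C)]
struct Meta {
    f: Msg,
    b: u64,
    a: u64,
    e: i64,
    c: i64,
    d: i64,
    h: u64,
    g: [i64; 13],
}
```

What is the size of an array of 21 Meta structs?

3696

Msg: 0..1  refcount  (1B, 1-aligned); 1..2  -- padding (1B); 2..4  prio  (2B, 2-aligned); 4..5  gid  (1B, 1-aligned); 5..8  -- padding (3B); 8..16  rss  (8B, 8-aligned); 16..17  cpu  (1B, 1-aligned); 17..24  -- tail padding (7B); sizeof = 24, alignof = 8
0..24  f  (24B, 8-aligned)
24..32  b  (8B, 8-aligned)
32..40  a  (8B, 8-aligned)
40..48  e  (8B, 8-aligned)
48..56  c  (8B, 8-aligned)
56..64  d  (8B, 8-aligned)
64..72  h  (8B, 8-aligned)
72..176  g  (104B, 8-aligned)
sizeof = 176, alignof = 8
array of 21: 21 × 176 = 3696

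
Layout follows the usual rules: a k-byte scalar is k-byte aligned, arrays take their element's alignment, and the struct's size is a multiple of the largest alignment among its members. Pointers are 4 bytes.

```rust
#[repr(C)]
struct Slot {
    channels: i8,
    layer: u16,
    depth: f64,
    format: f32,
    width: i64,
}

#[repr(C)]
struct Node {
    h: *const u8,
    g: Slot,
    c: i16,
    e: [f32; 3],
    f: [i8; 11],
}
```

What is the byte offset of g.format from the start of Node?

Slot: 0..1  channels  (1B, 1-aligned); 1..2  -- padding (1B); 2..4  layer  (2B, 2-aligned); 4..8  -- padding (4B); 8..16  depth  (8B, 8-aligned); 16..20  format  (4B, 4-aligned); 20..24  -- padding (4B); 24..32  width  (8B, 8-aligned); sizeof = 32, alignof = 8
0..4  h  (4B, 4-aligned)
4..8  -- padding (4B)
8..40  g  (32B, 8-aligned)
within Slot: format at 16
8 + 16 = 24

24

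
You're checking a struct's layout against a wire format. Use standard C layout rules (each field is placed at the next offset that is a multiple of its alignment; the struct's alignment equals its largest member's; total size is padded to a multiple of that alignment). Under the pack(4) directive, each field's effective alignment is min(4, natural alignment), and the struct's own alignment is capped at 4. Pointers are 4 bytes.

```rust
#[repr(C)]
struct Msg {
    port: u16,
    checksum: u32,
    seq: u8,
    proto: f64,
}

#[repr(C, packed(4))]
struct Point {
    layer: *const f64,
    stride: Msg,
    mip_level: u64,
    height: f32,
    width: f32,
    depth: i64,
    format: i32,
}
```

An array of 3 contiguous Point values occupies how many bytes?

Msg: 0..2  port  (2B, 2-aligned); 2..4  -- padding (2B); 4..8  checksum  (4B, 4-aligned); 8..9  seq  (1B, 1-aligned); 9..16  -- padding (7B); 16..24  proto  (8B, 8-aligned); sizeof = 24, alignof = 8
0..4  layer  (4B, 4-aligned)
4..28  stride  (24B, 4-aligned)
28..36  mip_level  (8B, 4-aligned)
36..40  height  (4B, 4-aligned)
40..44  width  (4B, 4-aligned)
44..52  depth  (8B, 4-aligned)
52..56  format  (4B, 4-aligned)
sizeof = 56, alignof = 4
array of 3: 3 × 56 = 168

168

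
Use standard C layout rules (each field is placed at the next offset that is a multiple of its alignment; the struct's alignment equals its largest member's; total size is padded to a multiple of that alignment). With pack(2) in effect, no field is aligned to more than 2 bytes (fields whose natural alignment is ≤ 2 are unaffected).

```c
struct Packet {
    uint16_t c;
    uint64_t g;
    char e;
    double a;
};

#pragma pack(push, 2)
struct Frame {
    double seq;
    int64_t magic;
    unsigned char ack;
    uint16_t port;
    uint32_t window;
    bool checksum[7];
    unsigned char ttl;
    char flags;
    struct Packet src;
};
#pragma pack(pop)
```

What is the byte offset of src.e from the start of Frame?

Packet: 0..2  c  (2B, 2-aligned); 2..8  -- padding (6B); 8..16  g  (8B, 8-aligned); 16..17  e  (1B, 1-aligned); 17..24  -- padding (7B); 24..32  a  (8B, 8-aligned); sizeof = 32, alignof = 8
0..8  seq  (8B, 2-aligned)
8..16  magic  (8B, 2-aligned)
16..17  ack  (1B, 1-aligned)
17..18  -- padding (1B)
18..20  port  (2B, 2-aligned)
20..24  window  (4B, 2-aligned)
24..31  checksum  (7B, 1-aligned)
31..32  ttl  (1B, 1-aligned)
32..33  flags  (1B, 1-aligned)
33..34  -- padding (1B)
34..66  src  (32B, 2-aligned)
within Packet: e at 16
34 + 16 = 50

50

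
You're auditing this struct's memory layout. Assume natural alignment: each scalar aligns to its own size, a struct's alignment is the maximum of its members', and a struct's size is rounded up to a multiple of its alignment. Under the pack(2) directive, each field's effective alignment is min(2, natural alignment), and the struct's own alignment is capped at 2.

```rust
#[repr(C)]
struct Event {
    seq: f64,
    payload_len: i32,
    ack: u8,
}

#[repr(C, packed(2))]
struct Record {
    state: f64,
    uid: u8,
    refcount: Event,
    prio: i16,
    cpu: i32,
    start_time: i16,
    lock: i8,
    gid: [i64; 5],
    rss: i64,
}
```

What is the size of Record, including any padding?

84 bytes

Event: @0: seq [8B, align 8] → 8; @8: payload_len [4B, align 4] → 12; @12: ack [1B, align 1] → 13; +3 tail pad (align 8); size 16, align 8
@0: state [8B, align 2] → 8
@8: uid [1B, align 1] → 9
+1 pad (align 2)
@10: refcount [16B, align 2] → 26
@26: prio [2B, align 2] → 28
@28: cpu [4B, align 2] → 32
@32: start_time [2B, align 2] → 34
@34: lock [1B, align 1] → 35
+1 pad (align 2)
@36: gid [40B, align 2] → 76
@76: rss [8B, align 2] → 84
size 84, align 2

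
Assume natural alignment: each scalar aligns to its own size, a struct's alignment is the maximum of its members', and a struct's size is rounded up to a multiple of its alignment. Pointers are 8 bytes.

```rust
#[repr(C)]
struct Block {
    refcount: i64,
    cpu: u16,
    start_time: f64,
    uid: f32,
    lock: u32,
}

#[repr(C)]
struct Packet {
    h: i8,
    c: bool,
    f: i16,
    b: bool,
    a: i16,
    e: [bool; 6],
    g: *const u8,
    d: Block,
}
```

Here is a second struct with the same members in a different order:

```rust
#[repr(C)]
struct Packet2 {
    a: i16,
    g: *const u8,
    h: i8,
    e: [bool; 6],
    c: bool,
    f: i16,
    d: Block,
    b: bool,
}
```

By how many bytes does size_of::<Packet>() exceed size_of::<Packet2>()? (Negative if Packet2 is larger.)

Block: @0: refcount [8B, align 8] → 8; @8: cpu [2B, align 2] → 10; +6 pad (align 8); @16: start_time [8B, align 8] → 24; @24: uid [4B, align 4] → 28; @28: lock [4B, align 4] → 32; size 32, align 8
@0: h [1B, align 1] → 1
@1: c [1B, align 1] → 2
@2: f [2B, align 2] → 4
@4: b [1B, align 1] → 5
+1 pad (align 2)
@6: a [2B, align 2] → 8
@8: e [6B, align 1] → 14
+2 pad (align 8)
@16: g [8B, align 8] → 24
@24: d [32B, align 8] → 56
size 56, align 8
— Packet2 —
@0: a [2B, align 2] → 2
+6 pad (align 8)
@8: g [8B, align 8] → 16
@16: h [1B, align 1] → 17
@17: e [6B, align 1] → 23
@23: c [1B, align 1] → 24
@24: f [2B, align 2] → 26
+6 pad (align 8)
@32: d [32B, align 8] → 64
@64: b [1B, align 1] → 65
+7 tail pad (align 8)
size 72, align 8
56 − 72 = -16

-16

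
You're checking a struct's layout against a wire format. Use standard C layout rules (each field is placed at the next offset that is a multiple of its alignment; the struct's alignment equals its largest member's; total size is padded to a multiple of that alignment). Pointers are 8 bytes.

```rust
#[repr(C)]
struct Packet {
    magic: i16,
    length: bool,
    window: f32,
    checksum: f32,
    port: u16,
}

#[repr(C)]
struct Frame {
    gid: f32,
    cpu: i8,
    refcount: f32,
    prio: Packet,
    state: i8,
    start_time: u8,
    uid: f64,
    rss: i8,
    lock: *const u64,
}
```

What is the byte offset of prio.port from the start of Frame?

Packet: magic at 0 (size 2, align 2) → ends 2; length at 2 (size 1, align 1) → ends 3; pad 1 to align 4 for window; window at 4 (size 4, align 4) → ends 8; checksum at 8 (size 4, align 4) → ends 12; port at 12 (size 2, align 2) → ends 14; tail pad 2 to reach multiple of 4; total 16 bytes, alignment 4
gid at 0 (size 4, align 4) → ends 4
cpu at 4 (size 1, align 1) → ends 5
pad 3 to align 4 for refcount
refcount at 8 (size 4, align 4) → ends 12
prio at 12 (size 16, align 4) → ends 28
within Packet: port at 12
12 + 12 = 24

24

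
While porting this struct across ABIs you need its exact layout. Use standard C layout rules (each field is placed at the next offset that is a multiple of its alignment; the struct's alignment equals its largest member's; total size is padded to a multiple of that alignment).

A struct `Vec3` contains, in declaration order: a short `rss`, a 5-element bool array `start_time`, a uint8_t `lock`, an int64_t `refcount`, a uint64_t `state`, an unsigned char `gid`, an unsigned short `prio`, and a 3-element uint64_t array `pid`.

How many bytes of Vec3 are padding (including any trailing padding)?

5

@0: rss [2B, align 2] → 2
@2: start_time [5B, align 1] → 7
@7: lock [1B, align 1] → 8
@8: refcount [8B, align 8] → 16
@16: state [8B, align 8] → 24
@24: gid [1B, align 1] → 25
+1 pad (align 2)
@26: prio [2B, align 2] → 28
+4 pad (align 8)
@32: pid [24B, align 8] → 56
size 56, align 8
data bytes 51, size 56 → padding 5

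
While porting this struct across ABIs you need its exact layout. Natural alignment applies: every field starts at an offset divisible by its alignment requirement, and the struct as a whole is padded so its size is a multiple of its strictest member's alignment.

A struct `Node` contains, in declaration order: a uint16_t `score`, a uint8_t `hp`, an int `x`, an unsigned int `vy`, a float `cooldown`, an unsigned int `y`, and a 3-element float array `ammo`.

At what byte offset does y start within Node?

0..2  score  (2B, 2-aligned)
2..3  hp  (1B, 1-aligned)
3..4  -- padding (1B)
4..8  x  (4B, 4-aligned)
8..12  vy  (4B, 4-aligned)
12..16  cooldown  (4B, 4-aligned)
16..20  y  (4B, 4-aligned)

16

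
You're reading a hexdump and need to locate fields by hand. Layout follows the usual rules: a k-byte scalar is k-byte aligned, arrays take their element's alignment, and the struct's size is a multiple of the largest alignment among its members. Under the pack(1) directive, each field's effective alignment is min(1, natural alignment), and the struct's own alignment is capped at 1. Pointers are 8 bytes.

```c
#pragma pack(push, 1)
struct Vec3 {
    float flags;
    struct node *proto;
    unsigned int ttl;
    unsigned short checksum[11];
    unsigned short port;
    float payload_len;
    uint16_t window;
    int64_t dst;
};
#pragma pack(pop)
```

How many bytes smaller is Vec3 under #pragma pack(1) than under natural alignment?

10

natural layout:
  @0: flags [4B, align 4] → 4
  +4 pad (align 8)
  @8: proto [8B, align 8] → 16
  @16: ttl [4B, align 4] → 20
  @20: checksum [22B, align 2] → 42
  @42: port [2B, align 2] → 44
  @44: payload_len [4B, align 4] → 48
  @48: window [2B, align 2] → 50
  +6 pad (align 8)
  @56: dst [8B, align 8] → 64
  size 64, align 8
packed(1) layout:
  @0: flags [4B, align 1] → 4
  @4: proto [8B, align 1] → 12
  @12: ttl [4B, align 1] → 16
  @16: checksum [22B, align 1] → 38
  @38: port [2B, align 1] → 40
  @40: payload_len [4B, align 1] → 44
  @44: window [2B, align 1] → 46
  @46: dst [8B, align 1] → 54
  size 54, align 1
64 − 54 = 10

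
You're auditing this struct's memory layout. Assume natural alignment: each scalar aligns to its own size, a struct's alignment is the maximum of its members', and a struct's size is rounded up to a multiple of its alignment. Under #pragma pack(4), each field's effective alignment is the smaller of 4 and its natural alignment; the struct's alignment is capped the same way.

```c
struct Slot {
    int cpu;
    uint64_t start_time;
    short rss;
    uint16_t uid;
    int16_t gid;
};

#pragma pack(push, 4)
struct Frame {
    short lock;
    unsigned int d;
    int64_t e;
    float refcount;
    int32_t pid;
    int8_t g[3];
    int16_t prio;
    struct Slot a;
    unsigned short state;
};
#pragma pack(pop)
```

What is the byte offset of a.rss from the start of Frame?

Slot: 0..4  cpu  (4B, 4-aligned); 4..8  -- padding (4B); 8..16  start_time  (8B, 8-aligned); 16..18  rss  (2B, 2-aligned); 18..20  uid  (2B, 2-aligned); 20..22  gid  (2B, 2-aligned); 22..24  -- tail padding (2B); sizeof = 24, alignof = 8
0..2  lock  (2B, 2-aligned)
2..4  -- padding (2B)
4..8  d  (4B, 4-aligned)
8..16  e  (8B, 4-aligned)
16..20  refcount  (4B, 4-aligned)
20..24  pid  (4B, 4-aligned)
24..27  g  (3B, 1-aligned)
27..28  -- padding (1B)
28..30  prio  (2B, 2-aligned)
30..32  -- padding (2B)
32..56  a  (24B, 4-aligned)
within Slot: rss at 16
32 + 16 = 48

48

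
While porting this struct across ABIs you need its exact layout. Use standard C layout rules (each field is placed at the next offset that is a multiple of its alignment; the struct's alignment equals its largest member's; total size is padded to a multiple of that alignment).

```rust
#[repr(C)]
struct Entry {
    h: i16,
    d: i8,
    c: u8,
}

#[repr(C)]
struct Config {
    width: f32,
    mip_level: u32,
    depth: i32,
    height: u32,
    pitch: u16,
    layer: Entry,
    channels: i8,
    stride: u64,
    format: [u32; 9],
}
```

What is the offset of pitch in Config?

Entry: 0..2  h  (2B, 2-aligned); 2..3  d  (1B, 1-aligned); 3..4  c  (1B, 1-aligned); sizeof = 4, alignof = 2
0..4  width  (4B, 4-aligned)
4..8  mip_level  (4B, 4-aligned)
8..12  depth  (4B, 4-aligned)
12..16  height  (4B, 4-aligned)
16..18  pitch  (2B, 2-aligned)

16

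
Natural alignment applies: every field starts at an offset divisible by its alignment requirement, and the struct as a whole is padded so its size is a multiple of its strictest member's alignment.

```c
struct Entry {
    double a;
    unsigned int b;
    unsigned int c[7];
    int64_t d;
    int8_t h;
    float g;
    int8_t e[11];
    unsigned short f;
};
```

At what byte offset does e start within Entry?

a at 0 (size 8, align 8) → ends 8
b at 8 (size 4, align 4) → ends 12
c at 12 (size 28, align 4) → ends 40
d at 40 (size 8, align 8) → ends 48
h at 48 (size 1, align 1) → ends 49
pad 3 to align 4 for g
g at 52 (size 4, align 4) → ends 56
e at 56 (size 11, align 1) → ends 67

56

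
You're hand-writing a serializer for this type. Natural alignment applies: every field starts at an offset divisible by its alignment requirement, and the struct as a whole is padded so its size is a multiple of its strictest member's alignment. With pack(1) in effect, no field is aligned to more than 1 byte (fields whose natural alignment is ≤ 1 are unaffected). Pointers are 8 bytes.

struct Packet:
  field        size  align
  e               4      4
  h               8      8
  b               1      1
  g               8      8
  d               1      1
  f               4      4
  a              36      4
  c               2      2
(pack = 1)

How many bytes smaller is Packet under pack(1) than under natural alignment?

natural layout:
  @0: e [4B, align 4] → 4
  +4 pad (align 8)
  @8: h [8B, align 8] → 16
  @16: b [1B, align 1] → 17
  +7 pad (align 8)
  @24: g [8B, align 8] → 32
  @32: d [1B, align 1] → 33
  +3 pad (align 4)
  @36: f [4B, align 4] → 40
  @40: a [36B, align 4] → 76
  @76: c [2B, align 2] → 78
  +2 tail pad (align 8)
  size 80, align 8
packed(1) layout:
  @0: e [4B, align 1] → 4
  @4: h [8B, align 1] → 12
  @12: b [1B, align 1] → 13
  @13: g [8B, align 1] → 21
  @21: d [1B, align 1] → 22
  @22: f [4B, align 1] → 26
  @26: a [36B, align 1] → 62
  @62: c [2B, align 1] → 64
  size 64, align 1
80 − 64 = 16

16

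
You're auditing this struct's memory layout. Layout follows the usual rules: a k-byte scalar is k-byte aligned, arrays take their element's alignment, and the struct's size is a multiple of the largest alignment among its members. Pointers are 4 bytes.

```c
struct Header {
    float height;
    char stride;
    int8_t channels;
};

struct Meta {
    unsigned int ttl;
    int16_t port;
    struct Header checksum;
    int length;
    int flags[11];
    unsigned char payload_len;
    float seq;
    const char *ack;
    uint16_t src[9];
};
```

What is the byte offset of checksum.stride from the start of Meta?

12

Header: @0: height [4B, align 4] → 4; @4: stride [1B, align 1] → 5; @5: channels [1B, align 1] → 6; +2 tail pad (align 4); size 8, align 4
@0: ttl [4B, align 4] → 4
@4: port [2B, align 2] → 6
+2 pad (align 4)
@8: checksum [8B, align 4] → 16
within Header: stride at 4
8 + 4 = 12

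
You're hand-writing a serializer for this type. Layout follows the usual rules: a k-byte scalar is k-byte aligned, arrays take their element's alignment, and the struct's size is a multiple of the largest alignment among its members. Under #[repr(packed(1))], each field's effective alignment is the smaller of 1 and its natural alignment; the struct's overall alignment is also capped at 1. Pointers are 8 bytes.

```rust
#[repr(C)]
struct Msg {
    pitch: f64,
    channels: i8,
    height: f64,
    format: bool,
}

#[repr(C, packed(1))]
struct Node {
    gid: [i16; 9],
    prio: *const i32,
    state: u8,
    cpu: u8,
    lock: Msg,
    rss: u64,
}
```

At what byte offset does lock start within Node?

Msg: pitch at 0 (size 8, align 8) → ends 8; channels at 8 (size 1, align 1) → ends 9; pad 7 to align 8 for height; height at 16 (size 8, align 8) → ends 24; format at 24 (size 1, align 1) → ends 25; tail pad 7 to reach multiple of 8; total 32 bytes, alignment 8
gid at 0 (size 18, align 1) → ends 18
prio at 18 (size 8, align 1) → ends 26
state at 26 (size 1, align 1) → ends 27
cpu at 27 (size 1, align 1) → ends 28
lock at 28 (size 32, align 1) → ends 60

28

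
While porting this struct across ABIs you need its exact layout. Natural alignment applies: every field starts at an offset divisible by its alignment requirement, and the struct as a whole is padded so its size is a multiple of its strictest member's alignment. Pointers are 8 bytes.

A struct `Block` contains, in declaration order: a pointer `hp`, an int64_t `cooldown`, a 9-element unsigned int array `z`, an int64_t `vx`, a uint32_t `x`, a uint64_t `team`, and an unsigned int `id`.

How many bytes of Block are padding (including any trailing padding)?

12

hp at 0 (size 8, align 8) → ends 8
cooldown at 8 (size 8, align 8) → ends 16
z at 16 (size 36, align 4) → ends 52
pad 4 to align 8 for vx
vx at 56 (size 8, align 8) → ends 64
x at 64 (size 4, align 4) → ends 68
pad 4 to align 8 for team
team at 72 (size 8, align 8) → ends 80
id at 80 (size 4, align 4) → ends 84
tail pad 4 to reach multiple of 8
total 88 bytes, alignment 8
data bytes 76, size 88 → padding 12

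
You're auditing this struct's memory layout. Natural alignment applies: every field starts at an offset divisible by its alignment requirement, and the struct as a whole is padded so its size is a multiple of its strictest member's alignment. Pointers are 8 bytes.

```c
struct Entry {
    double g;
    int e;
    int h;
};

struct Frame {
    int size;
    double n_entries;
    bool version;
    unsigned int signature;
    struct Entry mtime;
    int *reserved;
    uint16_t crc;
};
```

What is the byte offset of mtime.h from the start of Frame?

Entry: g at 0 (size 8, align 8) → ends 8; e at 8 (size 4, align 4) → ends 12; h at 12 (size 4, align 4) → ends 16; total 16 bytes, alignment 8
size at 0 (size 4, align 4) → ends 4
pad 4 to align 8 for n_entries
n_entries at 8 (size 8, align 8) → ends 16
version at 16 (size 1, align 1) → ends 17
pad 3 to align 4 for signature
signature at 20 (size 4, align 4) → ends 24
mtime at 24 (size 16, align 8) → ends 40
within Entry: h at 12
24 + 12 = 36

36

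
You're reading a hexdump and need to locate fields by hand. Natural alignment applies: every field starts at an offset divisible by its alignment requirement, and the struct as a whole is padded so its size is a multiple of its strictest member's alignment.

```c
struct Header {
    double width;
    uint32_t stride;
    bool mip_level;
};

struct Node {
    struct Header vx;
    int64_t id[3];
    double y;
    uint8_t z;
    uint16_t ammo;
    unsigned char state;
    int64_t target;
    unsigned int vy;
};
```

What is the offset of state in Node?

52

Header: @0: width [8B, align 8] → 8; @8: stride [4B, align 4] → 12; @12: mip_level [1B, align 1] → 13; +3 tail pad (align 8); size 16, align 8
@0: vx [16B, align 8] → 16
@16: id [24B, align 8] → 40
@40: y [8B, align 8] → 48
@48: z [1B, align 1] → 49
+1 pad (align 2)
@50: ammo [2B, align 2] → 52
@52: state [1B, align 1] → 53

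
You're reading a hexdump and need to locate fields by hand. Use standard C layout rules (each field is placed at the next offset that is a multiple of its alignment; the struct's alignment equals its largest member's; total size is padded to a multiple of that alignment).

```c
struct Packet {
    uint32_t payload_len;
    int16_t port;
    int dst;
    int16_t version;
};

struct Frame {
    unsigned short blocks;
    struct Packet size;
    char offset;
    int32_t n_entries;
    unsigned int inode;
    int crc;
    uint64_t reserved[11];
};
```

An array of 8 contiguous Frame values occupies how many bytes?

1024

Packet: payload_len at 0 (size 4, align 4) → ends 4; port at 4 (size 2, align 2) → ends 6; pad 2 to align 4 for dst; dst at 8 (size 4, align 4) → ends 12; version at 12 (size 2, align 2) → ends 14; tail pad 2 to reach multiple of 4; total 16 bytes, alignment 4
blocks at 0 (size 2, align 2) → ends 2
pad 2 to align 4 for size
size at 4 (size 16, align 4) → ends 20
offset at 20 (size 1, align 1) → ends 21
pad 3 to align 4 for n_entries
n_entries at 24 (size 4, align 4) → ends 28
inode at 28 (size 4, align 4) → ends 32
crc at 32 (size 4, align 4) → ends 36
pad 4 to align 8 for reserved
reserved at 40 (size 88, align 8) → ends 128
total 128 bytes, alignment 8
array of 8: 8 × 128 = 1024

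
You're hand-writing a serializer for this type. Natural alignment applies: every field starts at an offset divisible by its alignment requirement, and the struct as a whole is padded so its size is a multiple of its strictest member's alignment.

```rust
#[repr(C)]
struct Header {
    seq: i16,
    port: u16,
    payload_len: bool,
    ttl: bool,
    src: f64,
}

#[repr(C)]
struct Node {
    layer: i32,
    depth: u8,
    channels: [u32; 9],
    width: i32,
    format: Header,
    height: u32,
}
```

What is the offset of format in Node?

48

Header: 0..2  seq  (2B, 2-aligned); 2..4  port  (2B, 2-aligned); 4..5  payload_len  (1B, 1-aligned); 5..6  ttl  (1B, 1-aligned); 6..8  -- padding (2B); 8..16  src  (8B, 8-aligned); sizeof = 16, alignof = 8
0..4  layer  (4B, 4-aligned)
4..5  depth  (1B, 1-aligned)
5..8  -- padding (3B)
8..44  channels  (36B, 4-aligned)
44..48  width  (4B, 4-aligned)
48..64  format  (16B, 8-aligned)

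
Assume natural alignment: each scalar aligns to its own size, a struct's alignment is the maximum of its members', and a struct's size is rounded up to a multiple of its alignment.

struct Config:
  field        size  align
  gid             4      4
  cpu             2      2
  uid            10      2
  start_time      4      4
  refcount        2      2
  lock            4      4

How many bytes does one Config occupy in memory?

0..4  gid  (4B, 4-aligned)
4..6  cpu  (2B, 2-aligned)
6..16  uid  (10B, 2-aligned)
16..20  start_time  (4B, 4-aligned)
20..22  refcount  (2B, 2-aligned)
22..24  -- padding (2B)
24..28  lock  (4B, 4-aligned)
sizeof = 28, alignof = 4

28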